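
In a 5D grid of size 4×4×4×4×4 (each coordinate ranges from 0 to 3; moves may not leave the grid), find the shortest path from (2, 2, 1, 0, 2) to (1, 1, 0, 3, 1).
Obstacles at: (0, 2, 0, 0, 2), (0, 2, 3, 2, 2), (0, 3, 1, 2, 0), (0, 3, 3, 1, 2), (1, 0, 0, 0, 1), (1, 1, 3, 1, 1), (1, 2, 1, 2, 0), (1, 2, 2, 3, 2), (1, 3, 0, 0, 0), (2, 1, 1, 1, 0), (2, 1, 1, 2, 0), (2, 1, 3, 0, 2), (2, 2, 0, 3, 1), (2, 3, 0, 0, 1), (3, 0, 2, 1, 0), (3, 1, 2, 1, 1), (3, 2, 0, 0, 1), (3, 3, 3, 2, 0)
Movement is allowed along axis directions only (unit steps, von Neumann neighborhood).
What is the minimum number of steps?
7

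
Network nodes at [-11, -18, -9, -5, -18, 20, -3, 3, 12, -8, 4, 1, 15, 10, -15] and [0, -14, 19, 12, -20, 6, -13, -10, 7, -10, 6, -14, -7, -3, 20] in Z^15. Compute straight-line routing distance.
61.7657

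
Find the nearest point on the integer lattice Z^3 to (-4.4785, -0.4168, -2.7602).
(-4, 0, -3)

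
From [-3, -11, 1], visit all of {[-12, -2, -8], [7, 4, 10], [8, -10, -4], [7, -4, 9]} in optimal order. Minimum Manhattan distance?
88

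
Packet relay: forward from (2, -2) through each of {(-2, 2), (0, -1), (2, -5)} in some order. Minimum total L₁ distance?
14
(one optimal route: (2, -2) → (2, -5) → (0, -1) → (-2, 2))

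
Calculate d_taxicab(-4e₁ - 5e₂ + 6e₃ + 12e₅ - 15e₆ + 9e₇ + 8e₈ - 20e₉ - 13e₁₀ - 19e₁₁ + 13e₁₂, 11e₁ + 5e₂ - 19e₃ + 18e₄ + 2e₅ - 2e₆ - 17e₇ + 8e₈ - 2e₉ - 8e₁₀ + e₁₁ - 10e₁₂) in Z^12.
183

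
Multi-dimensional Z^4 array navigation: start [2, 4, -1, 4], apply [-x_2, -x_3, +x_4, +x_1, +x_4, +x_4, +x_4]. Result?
(3, 3, -2, 8)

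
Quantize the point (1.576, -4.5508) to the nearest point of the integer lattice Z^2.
(2, -5)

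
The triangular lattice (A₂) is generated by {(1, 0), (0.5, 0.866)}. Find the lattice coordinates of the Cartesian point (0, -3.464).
2b₁ - 4b₂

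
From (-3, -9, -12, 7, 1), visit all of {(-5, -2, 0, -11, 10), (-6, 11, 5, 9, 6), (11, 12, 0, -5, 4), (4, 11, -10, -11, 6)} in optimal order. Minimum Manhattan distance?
148
(one optimal route: (-3, -9, -12, 7, 1) → (-6, 11, 5, 9, 6) → (11, 12, 0, -5, 4) → (4, 11, -10, -11, 6) → (-5, -2, 0, -11, 10))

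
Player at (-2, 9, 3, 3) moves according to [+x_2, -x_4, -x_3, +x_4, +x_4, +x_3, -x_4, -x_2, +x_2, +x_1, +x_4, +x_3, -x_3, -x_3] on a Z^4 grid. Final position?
(-1, 10, 2, 4)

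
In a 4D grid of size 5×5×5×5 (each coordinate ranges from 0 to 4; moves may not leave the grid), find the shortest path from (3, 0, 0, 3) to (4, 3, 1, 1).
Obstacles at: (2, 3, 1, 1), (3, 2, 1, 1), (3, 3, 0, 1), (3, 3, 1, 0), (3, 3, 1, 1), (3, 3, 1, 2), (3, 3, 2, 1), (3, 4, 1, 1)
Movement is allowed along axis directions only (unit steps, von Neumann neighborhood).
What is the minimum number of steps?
7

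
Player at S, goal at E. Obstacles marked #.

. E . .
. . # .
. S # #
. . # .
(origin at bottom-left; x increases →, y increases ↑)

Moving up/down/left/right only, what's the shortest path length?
2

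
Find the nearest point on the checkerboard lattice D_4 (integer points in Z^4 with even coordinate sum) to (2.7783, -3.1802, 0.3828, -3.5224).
(3, -3, 0, -4)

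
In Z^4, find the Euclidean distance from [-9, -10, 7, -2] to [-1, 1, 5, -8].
15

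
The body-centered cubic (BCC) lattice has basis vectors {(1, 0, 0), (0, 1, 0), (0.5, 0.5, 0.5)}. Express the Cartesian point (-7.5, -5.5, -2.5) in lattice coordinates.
-5b₁ - 3b₂ - 5b₃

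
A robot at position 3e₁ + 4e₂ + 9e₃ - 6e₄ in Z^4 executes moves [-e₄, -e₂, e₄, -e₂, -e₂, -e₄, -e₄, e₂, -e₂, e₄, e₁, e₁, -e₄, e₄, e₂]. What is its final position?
(5, 2, 9, -7)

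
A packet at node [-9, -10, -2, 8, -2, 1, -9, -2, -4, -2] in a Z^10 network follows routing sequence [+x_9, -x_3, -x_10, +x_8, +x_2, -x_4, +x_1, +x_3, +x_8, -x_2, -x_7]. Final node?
(-8, -10, -2, 7, -2, 1, -10, 0, -3, -3)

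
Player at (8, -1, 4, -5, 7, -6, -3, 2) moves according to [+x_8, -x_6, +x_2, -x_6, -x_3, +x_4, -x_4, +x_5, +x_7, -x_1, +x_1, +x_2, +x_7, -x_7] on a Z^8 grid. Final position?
(8, 1, 3, -5, 8, -8, -2, 3)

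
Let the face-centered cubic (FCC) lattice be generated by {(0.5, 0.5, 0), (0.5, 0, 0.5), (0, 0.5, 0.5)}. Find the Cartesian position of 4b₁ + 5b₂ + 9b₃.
(4.5, 6.5, 7)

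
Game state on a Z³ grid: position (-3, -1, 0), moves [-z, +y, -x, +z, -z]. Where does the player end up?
(-4, 0, -1)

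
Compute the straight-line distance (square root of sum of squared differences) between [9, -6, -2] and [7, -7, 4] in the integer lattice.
6.40312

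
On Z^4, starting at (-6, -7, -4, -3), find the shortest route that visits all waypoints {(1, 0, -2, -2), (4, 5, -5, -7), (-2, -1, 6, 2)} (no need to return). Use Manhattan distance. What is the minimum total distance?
57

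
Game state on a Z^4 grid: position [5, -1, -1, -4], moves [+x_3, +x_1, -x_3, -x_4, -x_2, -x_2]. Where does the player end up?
(6, -3, -1, -5)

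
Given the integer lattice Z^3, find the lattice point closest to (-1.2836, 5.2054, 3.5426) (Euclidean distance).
(-1, 5, 4)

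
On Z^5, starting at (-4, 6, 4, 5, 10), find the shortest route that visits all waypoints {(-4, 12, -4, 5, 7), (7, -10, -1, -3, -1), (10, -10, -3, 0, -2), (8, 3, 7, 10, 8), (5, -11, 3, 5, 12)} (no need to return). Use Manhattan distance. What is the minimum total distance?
122
(one optimal route: (-4, 6, 4, 5, 10) → (-4, 12, -4, 5, 7) → (8, 3, 7, 10, 8) → (5, -11, 3, 5, 12) → (7, -10, -1, -3, -1) → (10, -10, -3, 0, -2))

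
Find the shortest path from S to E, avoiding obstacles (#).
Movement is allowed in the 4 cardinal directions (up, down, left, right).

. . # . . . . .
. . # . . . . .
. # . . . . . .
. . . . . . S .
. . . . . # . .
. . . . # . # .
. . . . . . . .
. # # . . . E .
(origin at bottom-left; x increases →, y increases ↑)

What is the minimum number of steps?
6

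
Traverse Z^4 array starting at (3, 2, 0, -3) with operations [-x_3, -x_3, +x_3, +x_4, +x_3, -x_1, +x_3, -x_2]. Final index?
(2, 1, 1, -2)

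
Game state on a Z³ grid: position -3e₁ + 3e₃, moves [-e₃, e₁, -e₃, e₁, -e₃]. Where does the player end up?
(-1, 0, 0)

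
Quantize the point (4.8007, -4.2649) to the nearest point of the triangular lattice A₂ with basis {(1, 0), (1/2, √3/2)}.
(4.5, -4.33)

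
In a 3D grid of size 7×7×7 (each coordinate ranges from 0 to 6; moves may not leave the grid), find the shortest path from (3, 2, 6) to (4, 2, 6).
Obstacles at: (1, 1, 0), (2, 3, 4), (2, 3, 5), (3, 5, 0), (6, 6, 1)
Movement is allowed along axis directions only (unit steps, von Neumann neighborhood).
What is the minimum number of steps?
1
(one shortest path: (3, 2, 6) → (4, 2, 6))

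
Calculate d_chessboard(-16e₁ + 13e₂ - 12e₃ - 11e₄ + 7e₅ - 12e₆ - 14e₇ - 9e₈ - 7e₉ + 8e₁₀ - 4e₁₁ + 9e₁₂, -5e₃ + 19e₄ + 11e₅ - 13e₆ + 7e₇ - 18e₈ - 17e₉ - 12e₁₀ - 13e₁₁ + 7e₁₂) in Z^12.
30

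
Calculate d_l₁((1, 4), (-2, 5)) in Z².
4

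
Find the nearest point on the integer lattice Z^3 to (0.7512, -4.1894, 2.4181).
(1, -4, 2)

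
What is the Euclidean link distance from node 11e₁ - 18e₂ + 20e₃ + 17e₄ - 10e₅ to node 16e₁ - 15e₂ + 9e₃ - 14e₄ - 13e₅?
33.541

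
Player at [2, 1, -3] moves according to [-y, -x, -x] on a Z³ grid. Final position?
(0, 0, -3)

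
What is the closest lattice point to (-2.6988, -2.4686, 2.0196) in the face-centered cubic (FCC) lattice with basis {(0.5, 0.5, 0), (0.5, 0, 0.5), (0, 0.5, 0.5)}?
(-2.5, -2.5, 2)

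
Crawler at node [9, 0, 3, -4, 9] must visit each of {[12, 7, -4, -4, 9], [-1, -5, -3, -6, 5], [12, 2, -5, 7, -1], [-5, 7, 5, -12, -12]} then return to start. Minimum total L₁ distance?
180
(one optimal route: (9, 0, 3, -4, 9) → (12, 7, -4, -4, 9) → (12, 2, -5, 7, -1) → (-5, 7, 5, -12, -12) → (-1, -5, -3, -6, 5) → (9, 0, 3, -4, 9))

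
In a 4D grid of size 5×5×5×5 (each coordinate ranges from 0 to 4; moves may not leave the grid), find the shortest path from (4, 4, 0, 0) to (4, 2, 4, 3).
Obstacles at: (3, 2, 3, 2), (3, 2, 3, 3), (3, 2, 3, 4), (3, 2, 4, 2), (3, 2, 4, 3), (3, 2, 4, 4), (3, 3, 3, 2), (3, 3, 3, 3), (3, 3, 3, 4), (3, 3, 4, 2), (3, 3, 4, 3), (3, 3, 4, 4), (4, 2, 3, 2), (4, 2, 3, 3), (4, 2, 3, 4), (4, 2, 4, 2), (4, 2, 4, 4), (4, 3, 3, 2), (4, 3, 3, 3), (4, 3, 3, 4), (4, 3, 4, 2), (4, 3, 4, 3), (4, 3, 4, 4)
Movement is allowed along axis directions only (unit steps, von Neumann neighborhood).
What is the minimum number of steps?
11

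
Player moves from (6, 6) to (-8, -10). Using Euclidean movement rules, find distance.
21.2603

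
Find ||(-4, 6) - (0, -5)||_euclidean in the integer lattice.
11.7047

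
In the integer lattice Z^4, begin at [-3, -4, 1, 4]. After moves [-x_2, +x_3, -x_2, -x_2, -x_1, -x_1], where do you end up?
(-5, -7, 2, 4)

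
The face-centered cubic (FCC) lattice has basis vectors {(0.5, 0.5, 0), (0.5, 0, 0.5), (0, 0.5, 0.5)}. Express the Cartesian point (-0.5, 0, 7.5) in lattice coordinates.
-8b₁ + 7b₂ + 8b₃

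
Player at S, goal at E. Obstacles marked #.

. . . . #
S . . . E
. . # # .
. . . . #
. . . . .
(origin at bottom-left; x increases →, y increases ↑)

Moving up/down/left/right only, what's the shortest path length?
4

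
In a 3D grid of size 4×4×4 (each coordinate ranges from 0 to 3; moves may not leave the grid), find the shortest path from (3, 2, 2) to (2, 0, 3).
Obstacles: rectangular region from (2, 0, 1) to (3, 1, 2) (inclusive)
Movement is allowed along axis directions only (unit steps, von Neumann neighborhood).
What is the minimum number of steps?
4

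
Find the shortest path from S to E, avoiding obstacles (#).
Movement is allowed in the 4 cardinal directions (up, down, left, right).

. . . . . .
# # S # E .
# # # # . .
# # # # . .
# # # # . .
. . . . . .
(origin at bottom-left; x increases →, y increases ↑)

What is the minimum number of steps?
4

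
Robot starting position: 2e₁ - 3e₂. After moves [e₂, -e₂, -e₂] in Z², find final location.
(2, -4)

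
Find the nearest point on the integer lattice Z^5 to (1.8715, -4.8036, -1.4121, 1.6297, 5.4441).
(2, -5, -1, 2, 5)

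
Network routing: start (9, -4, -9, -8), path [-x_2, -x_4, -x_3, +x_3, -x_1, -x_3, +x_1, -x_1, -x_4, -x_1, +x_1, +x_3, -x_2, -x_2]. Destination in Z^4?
(8, -7, -9, -10)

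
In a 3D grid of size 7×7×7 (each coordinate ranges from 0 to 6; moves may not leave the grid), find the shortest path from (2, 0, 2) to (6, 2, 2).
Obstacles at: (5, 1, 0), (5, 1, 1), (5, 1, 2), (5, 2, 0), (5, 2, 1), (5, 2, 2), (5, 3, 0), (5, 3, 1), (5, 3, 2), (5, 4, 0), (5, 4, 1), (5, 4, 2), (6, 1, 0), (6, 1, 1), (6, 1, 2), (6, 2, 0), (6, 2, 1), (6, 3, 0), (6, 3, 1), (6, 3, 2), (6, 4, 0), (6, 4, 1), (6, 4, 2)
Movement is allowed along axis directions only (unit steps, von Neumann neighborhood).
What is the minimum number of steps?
8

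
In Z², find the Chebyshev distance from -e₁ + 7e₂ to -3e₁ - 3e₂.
10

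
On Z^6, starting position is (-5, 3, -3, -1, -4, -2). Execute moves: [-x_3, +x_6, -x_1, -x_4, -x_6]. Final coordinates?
(-6, 3, -4, -2, -4, -2)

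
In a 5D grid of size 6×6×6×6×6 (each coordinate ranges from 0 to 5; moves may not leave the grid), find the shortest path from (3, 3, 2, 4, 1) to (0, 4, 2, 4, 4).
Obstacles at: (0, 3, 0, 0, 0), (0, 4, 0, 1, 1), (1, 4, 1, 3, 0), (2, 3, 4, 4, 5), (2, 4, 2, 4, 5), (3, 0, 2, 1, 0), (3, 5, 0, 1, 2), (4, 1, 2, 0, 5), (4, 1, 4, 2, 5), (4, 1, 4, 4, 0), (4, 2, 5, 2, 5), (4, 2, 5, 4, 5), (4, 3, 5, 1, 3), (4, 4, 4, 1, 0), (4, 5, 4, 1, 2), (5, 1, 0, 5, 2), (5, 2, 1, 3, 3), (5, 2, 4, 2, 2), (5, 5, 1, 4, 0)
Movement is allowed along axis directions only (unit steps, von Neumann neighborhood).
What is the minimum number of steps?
7
(one shortest path: (3, 3, 2, 4, 1) → (2, 3, 2, 4, 1) → (1, 3, 2, 4, 1) → (0, 3, 2, 4, 1) → (0, 4, 2, 4, 1) → (0, 4, 2, 4, 2) → (0, 4, 2, 4, 3) → (0, 4, 2, 4, 4))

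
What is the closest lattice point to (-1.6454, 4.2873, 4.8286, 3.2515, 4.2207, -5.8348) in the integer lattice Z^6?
(-2, 4, 5, 3, 4, -6)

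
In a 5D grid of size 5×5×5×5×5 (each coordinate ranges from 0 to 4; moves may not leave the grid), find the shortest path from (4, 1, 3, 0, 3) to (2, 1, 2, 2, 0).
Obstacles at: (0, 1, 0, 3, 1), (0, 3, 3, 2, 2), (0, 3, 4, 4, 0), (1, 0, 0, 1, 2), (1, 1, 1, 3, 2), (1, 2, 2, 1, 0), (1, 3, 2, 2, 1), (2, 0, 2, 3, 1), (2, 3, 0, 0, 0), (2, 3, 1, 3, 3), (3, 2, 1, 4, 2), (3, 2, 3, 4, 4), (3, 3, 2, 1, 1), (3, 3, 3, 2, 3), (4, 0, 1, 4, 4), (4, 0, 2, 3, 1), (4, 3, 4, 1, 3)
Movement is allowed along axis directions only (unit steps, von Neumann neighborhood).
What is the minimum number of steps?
8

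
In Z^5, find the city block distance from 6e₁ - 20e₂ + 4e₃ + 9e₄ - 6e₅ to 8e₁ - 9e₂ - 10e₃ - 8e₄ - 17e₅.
55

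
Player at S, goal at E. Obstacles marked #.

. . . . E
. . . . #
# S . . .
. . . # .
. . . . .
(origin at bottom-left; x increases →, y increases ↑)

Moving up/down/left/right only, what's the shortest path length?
5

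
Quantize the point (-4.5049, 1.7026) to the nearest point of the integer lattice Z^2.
(-5, 2)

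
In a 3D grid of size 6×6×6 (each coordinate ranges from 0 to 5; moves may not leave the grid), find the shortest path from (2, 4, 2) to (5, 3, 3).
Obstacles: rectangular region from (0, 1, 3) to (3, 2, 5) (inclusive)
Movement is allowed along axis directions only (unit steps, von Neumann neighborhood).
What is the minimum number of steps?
5
(one shortest path: (2, 4, 2) → (3, 4, 2) → (4, 4, 2) → (5, 4, 2) → (5, 3, 2) → (5, 3, 3))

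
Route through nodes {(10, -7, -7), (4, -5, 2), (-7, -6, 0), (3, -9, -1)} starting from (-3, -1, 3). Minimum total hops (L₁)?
49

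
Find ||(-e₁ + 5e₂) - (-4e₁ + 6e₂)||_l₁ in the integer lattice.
4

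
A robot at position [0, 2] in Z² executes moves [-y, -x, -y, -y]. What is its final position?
(-1, -1)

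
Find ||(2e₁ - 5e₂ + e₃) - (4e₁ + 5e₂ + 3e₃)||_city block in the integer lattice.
14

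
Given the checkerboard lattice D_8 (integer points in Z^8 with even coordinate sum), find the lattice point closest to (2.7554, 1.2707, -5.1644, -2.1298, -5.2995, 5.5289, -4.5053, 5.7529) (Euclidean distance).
(3, 1, -5, -2, -5, 6, -4, 6)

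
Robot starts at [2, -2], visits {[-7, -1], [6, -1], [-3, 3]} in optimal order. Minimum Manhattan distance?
26
(one optimal route: (2, -2) → (6, -1) → (-7, -1) → (-3, 3))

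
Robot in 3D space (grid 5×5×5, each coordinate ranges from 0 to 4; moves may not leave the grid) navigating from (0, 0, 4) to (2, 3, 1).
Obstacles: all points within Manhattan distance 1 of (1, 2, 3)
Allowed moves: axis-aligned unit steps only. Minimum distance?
8
(one shortest path: (0, 0, 4) → (1, 0, 4) → (2, 0, 4) → (2, 1, 4) → (2, 2, 4) → (2, 3, 4) → (2, 3, 3) → (2, 3, 2) → (2, 3, 1))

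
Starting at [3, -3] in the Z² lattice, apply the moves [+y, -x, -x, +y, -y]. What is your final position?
(1, -2)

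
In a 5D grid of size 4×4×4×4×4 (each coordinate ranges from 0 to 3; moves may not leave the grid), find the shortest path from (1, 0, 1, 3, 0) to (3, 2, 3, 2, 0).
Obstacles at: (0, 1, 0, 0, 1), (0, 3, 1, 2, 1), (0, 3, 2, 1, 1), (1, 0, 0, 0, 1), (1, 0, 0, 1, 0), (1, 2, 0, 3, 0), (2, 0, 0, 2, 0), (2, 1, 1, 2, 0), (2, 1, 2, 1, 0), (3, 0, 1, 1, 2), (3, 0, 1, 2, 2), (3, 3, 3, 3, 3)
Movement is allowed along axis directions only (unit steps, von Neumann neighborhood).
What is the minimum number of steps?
7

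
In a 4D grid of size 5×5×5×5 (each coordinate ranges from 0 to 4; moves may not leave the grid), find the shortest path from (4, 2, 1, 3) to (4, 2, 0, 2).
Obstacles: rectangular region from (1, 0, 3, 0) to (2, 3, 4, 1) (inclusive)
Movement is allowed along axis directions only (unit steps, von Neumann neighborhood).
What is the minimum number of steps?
2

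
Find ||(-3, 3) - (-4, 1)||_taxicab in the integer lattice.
3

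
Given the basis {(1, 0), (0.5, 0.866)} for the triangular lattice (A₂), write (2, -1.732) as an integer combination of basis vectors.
3b₁ - 2b₂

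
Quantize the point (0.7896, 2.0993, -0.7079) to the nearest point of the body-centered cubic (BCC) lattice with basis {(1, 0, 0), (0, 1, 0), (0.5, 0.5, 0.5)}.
(1, 2, -1)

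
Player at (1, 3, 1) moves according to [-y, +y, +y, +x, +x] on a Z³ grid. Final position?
(3, 4, 1)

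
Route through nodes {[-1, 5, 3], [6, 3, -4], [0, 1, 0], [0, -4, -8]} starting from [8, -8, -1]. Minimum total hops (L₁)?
53
(one optimal route: (8, -8, -1) → (6, 3, -4) → (-1, 5, 3) → (0, 1, 0) → (0, -4, -8))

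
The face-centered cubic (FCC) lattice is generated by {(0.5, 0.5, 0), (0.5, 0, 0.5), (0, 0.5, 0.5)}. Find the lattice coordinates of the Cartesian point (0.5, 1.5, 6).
-4b₁ + 5b₂ + 7b₃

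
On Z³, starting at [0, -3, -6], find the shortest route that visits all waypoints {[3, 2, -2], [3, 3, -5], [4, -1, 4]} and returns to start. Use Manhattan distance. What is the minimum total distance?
40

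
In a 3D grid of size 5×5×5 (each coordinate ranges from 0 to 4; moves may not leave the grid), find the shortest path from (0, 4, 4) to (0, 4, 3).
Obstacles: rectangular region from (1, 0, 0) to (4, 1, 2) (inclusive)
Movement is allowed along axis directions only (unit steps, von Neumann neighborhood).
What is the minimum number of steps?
1
(one shortest path: (0, 4, 4) → (0, 4, 3))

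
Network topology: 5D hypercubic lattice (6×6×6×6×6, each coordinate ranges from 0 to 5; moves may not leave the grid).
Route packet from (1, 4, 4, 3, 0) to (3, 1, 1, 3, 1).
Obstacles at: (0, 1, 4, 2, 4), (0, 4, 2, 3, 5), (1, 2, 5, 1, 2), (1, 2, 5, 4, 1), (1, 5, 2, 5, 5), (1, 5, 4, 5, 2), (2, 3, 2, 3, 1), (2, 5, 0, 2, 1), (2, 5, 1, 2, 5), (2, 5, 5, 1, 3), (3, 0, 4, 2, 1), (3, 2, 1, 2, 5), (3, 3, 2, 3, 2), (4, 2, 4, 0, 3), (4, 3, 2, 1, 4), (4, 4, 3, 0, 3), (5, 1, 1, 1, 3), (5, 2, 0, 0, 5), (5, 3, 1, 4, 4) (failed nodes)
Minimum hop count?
9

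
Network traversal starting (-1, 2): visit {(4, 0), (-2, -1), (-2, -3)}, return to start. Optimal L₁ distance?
22
(one optimal route: (-1, 2) → (4, 0) → (-2, -1) → (-2, -3) → (-1, 2))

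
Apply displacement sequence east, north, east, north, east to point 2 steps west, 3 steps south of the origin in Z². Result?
(1, -1)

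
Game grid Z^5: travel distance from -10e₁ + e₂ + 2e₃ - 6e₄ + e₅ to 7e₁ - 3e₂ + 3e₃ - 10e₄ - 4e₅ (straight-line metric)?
18.6279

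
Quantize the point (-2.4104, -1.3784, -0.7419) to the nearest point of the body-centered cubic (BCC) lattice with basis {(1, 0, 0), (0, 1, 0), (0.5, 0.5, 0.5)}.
(-2.5, -1.5, -0.5)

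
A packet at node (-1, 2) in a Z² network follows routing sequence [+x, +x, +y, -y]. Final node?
(1, 2)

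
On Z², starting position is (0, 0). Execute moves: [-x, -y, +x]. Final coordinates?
(0, -1)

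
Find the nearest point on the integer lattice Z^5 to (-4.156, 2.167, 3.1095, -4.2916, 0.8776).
(-4, 2, 3, -4, 1)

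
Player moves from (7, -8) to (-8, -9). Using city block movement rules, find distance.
16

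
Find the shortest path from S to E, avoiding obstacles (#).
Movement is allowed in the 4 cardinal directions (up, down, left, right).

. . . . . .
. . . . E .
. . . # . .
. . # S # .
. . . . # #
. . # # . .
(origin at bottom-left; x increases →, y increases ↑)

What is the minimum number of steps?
9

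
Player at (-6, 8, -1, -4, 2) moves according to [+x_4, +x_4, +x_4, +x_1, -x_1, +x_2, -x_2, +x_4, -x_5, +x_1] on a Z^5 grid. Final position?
(-5, 8, -1, 0, 1)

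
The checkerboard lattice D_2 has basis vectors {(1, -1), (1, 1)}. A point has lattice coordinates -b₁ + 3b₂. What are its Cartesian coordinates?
(2, 4)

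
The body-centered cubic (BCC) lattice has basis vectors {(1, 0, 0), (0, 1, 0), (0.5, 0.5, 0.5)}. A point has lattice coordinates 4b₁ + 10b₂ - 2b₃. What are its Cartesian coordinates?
(3, 9, -1)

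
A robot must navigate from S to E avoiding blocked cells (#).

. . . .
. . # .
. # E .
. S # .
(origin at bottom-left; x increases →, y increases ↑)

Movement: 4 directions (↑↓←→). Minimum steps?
10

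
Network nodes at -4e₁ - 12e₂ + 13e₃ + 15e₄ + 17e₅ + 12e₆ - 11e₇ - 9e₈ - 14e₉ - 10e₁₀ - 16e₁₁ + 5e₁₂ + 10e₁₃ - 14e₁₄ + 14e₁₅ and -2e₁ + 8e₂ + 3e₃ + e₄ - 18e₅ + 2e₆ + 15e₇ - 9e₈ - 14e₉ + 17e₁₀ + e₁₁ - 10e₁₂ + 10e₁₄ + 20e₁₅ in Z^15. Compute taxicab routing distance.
216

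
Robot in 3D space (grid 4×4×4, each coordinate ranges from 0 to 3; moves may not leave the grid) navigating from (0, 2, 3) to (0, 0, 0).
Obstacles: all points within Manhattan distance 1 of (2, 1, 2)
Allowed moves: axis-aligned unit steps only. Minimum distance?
5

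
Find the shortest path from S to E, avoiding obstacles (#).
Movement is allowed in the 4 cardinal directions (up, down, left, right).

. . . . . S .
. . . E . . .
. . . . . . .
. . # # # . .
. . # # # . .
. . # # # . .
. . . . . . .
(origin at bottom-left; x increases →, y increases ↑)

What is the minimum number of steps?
3
(one shortest path: (5, 6) → (4, 6) → (3, 6) → (3, 5))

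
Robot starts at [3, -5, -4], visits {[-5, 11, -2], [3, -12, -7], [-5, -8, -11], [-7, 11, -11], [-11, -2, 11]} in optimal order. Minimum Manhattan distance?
90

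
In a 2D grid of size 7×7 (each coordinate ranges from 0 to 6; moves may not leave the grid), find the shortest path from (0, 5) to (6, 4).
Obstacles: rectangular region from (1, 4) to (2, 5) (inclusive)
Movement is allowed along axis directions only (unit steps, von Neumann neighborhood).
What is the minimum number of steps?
9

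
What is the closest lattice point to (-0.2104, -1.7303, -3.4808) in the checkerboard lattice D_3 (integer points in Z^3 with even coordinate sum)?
(0, -2, -4)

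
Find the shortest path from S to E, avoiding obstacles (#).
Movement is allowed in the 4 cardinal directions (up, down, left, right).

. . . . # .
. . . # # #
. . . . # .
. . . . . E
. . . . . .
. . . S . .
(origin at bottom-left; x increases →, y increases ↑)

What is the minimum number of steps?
4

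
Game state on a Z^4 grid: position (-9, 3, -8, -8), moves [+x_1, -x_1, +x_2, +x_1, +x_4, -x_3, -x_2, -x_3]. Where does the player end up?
(-8, 3, -10, -7)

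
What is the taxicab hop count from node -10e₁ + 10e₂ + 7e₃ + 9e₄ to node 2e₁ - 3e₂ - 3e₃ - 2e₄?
46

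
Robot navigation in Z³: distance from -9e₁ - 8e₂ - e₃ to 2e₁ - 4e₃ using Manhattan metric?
22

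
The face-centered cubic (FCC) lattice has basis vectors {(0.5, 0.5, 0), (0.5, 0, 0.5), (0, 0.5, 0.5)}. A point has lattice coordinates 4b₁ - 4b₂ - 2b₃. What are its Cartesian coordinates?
(0, 1, -3)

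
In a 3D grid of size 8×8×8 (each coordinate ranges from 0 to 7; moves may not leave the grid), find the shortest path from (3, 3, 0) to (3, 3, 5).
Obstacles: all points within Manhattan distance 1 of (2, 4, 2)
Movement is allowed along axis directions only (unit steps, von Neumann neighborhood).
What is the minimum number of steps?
5
(one shortest path: (3, 3, 0) → (3, 3, 1) → (3, 3, 2) → (3, 3, 3) → (3, 3, 4) → (3, 3, 5))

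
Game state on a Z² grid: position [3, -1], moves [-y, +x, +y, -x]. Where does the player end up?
(3, -1)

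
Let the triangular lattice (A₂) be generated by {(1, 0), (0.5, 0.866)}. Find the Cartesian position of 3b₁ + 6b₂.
(6, 5.196)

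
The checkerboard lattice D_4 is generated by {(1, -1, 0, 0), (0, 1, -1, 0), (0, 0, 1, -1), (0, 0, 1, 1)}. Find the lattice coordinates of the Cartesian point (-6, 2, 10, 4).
-6b₁ - 4b₂ + b₃ + 5b₄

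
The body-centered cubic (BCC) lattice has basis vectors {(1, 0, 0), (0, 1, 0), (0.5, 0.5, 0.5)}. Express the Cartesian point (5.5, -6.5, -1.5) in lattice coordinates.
7b₁ - 5b₂ - 3b₃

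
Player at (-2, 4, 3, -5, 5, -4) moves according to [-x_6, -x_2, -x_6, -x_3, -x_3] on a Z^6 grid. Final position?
(-2, 3, 1, -5, 5, -6)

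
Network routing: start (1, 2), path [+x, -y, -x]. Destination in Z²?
(1, 1)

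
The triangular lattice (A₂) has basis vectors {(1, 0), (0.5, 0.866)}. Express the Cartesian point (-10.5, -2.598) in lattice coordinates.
-9b₁ - 3b₂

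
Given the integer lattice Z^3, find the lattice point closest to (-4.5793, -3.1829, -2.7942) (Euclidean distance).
(-5, -3, -3)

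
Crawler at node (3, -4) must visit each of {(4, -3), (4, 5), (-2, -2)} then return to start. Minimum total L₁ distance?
30
(one optimal route: (3, -4) → (4, -3) → (4, 5) → (-2, -2) → (3, -4))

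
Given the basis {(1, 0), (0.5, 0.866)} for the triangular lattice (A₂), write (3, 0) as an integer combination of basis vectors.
3b₁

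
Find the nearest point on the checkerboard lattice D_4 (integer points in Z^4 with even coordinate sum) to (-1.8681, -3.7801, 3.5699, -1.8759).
(-2, -4, 4, -2)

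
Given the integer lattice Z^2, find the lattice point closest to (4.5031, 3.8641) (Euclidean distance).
(5, 4)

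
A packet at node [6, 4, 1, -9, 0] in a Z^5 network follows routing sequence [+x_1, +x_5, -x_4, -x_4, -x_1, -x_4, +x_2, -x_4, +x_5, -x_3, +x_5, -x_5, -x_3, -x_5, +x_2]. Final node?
(6, 6, -1, -13, 1)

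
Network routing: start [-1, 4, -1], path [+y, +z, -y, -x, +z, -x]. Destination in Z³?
(-3, 4, 1)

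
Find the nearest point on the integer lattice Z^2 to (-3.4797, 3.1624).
(-3, 3)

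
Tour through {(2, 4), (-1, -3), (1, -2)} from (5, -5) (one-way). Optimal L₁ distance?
18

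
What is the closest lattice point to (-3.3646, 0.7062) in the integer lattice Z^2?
(-3, 1)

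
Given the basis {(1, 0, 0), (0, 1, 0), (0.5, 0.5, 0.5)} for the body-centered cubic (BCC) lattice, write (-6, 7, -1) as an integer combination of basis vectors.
-5b₁ + 8b₂ - 2b₃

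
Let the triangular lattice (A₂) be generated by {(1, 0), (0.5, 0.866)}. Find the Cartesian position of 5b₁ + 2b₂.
(6, 1.732)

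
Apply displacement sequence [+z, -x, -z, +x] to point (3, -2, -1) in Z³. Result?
(3, -2, -1)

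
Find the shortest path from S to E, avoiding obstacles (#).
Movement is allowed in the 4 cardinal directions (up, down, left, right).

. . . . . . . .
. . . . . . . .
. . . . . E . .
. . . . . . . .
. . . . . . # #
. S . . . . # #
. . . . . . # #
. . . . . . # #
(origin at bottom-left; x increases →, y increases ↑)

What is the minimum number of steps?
7
(one shortest path: (1, 2) → (2, 2) → (3, 2) → (4, 2) → (5, 2) → (5, 3) → (5, 4) → (5, 5))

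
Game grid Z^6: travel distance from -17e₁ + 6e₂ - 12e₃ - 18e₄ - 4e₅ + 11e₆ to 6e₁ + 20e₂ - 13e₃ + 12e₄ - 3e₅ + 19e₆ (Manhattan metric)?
77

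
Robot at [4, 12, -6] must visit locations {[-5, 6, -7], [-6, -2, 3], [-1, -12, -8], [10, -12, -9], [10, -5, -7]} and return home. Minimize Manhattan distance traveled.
106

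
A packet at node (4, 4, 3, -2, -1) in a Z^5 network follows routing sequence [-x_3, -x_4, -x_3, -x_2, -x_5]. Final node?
(4, 3, 1, -3, -2)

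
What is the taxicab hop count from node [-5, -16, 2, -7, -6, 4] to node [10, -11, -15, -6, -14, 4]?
46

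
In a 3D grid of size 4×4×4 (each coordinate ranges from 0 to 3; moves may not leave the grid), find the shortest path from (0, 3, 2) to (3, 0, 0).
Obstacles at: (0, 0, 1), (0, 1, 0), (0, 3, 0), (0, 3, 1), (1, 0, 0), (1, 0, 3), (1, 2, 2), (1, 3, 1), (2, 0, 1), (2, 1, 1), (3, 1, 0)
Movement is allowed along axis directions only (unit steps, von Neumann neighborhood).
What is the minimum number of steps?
8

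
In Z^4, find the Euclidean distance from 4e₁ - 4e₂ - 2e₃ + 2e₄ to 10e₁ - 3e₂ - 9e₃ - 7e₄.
12.9228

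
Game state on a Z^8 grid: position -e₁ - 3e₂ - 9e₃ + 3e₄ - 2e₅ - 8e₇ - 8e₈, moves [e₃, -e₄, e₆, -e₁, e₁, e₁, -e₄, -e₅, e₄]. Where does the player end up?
(0, -3, -8, 2, -3, 1, -8, -8)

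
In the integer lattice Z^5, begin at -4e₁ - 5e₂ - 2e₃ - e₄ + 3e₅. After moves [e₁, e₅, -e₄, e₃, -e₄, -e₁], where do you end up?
(-4, -5, -1, -3, 4)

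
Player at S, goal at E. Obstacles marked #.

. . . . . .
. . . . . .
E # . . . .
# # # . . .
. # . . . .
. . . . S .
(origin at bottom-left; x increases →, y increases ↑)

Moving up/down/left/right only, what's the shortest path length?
9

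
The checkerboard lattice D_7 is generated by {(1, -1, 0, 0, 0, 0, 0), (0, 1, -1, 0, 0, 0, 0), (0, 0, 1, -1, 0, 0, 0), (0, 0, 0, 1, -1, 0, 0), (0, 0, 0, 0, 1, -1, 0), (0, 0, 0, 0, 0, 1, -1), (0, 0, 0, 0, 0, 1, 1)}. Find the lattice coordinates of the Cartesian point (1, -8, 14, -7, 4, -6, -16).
b₁ - 7b₂ + 7b₃ + 4b₅ + 7b₆ - 9b₇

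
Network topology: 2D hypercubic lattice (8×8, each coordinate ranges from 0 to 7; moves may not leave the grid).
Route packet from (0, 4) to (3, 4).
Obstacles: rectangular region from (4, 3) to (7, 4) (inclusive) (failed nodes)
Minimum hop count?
3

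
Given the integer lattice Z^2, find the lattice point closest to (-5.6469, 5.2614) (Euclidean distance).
(-6, 5)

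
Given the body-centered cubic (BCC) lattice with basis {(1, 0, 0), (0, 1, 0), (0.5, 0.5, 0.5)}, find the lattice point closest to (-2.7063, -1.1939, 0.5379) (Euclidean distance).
(-2.5, -1.5, 0.5)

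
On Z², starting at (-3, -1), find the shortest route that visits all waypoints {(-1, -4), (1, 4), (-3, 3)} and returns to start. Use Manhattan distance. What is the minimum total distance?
24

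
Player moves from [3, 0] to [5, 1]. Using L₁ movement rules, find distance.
3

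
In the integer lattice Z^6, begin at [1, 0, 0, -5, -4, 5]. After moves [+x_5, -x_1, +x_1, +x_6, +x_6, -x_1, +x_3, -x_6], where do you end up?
(0, 0, 1, -5, -3, 6)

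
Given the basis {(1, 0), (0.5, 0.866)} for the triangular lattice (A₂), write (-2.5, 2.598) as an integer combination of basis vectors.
-4b₁ + 3b₂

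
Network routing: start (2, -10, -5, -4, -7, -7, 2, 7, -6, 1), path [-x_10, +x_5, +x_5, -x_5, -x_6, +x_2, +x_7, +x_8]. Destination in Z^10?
(2, -9, -5, -4, -6, -8, 3, 8, -6, 0)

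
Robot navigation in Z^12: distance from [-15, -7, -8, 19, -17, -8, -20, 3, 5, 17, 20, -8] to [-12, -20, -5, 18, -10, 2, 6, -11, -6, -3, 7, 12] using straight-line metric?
47.9479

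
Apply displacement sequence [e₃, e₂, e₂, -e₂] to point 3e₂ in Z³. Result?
(0, 4, 1)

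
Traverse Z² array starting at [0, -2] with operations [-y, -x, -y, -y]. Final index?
(-1, -5)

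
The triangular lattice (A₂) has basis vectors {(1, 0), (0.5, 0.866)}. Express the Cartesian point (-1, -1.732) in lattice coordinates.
-2b₂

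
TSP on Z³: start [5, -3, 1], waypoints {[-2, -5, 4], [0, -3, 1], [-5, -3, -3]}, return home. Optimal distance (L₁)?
38
(one optimal route: (5, -3, 1) → (-2, -5, 4) → (-5, -3, -3) → (0, -3, 1) → (5, -3, 1))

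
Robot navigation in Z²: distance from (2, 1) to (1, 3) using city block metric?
3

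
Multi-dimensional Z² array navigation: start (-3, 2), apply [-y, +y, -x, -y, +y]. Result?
(-4, 2)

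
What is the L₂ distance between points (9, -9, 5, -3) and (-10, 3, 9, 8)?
25.3377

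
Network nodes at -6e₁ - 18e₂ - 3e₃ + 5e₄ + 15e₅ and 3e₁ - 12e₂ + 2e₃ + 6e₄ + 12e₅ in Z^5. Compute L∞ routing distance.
9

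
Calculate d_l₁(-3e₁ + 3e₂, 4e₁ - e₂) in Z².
11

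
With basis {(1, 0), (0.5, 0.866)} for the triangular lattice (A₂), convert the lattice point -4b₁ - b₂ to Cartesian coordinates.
(-4.5, -0.866)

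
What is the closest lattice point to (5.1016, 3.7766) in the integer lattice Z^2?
(5, 4)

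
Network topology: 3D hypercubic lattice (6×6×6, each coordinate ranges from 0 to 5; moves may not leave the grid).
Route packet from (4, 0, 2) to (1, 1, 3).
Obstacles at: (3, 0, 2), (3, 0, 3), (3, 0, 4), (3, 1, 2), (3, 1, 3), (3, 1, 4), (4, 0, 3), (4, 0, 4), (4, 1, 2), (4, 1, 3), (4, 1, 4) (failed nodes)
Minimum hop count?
7
(one shortest path: (4, 0, 2) → (4, 0, 1) → (3, 0, 1) → (2, 0, 1) → (1, 0, 1) → (1, 1, 1) → (1, 1, 2) → (1, 1, 3))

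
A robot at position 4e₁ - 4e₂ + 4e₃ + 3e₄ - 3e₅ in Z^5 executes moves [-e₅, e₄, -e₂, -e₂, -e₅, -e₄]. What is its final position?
(4, -6, 4, 3, -5)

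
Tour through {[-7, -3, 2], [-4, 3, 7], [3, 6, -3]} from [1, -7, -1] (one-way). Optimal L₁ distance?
49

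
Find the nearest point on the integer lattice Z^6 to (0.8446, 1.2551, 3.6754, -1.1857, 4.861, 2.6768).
(1, 1, 4, -1, 5, 3)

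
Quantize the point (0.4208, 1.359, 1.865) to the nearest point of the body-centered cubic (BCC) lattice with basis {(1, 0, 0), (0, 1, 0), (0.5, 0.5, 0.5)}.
(0.5, 1.5, 1.5)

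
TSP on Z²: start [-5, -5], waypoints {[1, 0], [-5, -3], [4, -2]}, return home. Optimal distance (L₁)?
28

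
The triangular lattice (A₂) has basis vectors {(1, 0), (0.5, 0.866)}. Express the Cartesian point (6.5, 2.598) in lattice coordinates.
5b₁ + 3b₂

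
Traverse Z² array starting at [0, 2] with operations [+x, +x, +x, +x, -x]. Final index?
(3, 2)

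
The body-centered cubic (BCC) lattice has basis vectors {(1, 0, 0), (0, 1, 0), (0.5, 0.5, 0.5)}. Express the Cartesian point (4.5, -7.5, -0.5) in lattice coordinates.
5b₁ - 7b₂ - b₃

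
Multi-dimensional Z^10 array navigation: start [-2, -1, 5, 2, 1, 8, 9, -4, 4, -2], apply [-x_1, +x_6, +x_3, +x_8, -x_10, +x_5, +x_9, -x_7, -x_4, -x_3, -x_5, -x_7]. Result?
(-3, -1, 5, 1, 1, 9, 7, -3, 5, -3)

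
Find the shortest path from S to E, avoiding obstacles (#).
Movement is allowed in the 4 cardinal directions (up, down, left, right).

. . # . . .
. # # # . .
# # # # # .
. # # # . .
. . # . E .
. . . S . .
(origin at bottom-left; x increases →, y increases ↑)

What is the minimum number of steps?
2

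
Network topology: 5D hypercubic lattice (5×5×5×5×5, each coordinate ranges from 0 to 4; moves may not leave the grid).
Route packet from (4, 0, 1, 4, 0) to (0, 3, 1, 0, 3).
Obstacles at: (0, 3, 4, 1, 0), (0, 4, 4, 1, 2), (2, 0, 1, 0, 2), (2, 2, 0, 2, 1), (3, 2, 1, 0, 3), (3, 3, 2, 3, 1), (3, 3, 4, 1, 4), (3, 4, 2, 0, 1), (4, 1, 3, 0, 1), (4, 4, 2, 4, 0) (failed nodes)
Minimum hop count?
14
(one shortest path: (4, 0, 1, 4, 0) → (3, 0, 1, 4, 0) → (2, 0, 1, 4, 0) → (1, 0, 1, 4, 0) → (0, 0, 1, 4, 0) → (0, 1, 1, 4, 0) → (0, 2, 1, 4, 0) → (0, 3, 1, 4, 0) → (0, 3, 1, 3, 0) → (0, 3, 1, 2, 0) → (0, 3, 1, 1, 0) → (0, 3, 1, 0, 0) → (0, 3, 1, 0, 1) → (0, 3, 1, 0, 2) → (0, 3, 1, 0, 3))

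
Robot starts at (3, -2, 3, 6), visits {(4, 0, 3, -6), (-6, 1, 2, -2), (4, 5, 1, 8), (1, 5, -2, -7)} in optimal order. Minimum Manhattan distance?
63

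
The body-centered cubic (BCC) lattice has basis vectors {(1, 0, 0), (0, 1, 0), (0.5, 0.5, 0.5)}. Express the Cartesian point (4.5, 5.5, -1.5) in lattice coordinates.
6b₁ + 7b₂ - 3b₃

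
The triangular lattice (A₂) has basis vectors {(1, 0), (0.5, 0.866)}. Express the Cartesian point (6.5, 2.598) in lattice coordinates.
5b₁ + 3b₂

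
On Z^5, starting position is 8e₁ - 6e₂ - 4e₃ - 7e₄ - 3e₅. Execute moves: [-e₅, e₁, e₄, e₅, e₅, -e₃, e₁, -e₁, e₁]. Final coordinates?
(10, -6, -5, -6, -2)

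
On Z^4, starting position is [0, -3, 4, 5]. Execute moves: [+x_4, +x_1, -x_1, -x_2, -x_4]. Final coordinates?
(0, -4, 4, 5)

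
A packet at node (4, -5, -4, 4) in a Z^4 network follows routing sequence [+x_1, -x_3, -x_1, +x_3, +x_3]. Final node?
(4, -5, -3, 4)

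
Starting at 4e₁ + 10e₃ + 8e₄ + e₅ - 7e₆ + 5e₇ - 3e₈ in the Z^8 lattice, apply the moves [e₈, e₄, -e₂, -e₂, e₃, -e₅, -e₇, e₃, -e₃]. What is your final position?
(4, -2, 11, 9, 0, -7, 4, -2)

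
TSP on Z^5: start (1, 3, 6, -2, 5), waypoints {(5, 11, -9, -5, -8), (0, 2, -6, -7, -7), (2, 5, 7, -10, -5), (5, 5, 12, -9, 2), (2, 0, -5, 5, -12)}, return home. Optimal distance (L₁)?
152
(one optimal route: (1, 3, 6, -2, 5) → (5, 5, 12, -9, 2) → (2, 5, 7, -10, -5) → (5, 11, -9, -5, -8) → (0, 2, -6, -7, -7) → (2, 0, -5, 5, -12) → (1, 3, 6, -2, 5))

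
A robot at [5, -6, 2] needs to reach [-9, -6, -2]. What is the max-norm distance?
14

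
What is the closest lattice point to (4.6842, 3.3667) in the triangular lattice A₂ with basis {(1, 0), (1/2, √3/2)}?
(5, 3.464)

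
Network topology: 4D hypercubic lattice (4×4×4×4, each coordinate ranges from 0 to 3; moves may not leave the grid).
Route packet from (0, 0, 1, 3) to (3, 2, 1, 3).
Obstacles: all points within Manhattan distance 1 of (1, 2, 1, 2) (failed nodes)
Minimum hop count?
5
(one shortest path: (0, 0, 1, 3) → (1, 0, 1, 3) → (2, 0, 1, 3) → (3, 0, 1, 3) → (3, 1, 1, 3) → (3, 2, 1, 3))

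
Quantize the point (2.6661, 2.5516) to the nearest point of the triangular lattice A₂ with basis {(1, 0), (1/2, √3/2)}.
(2.5, 2.598)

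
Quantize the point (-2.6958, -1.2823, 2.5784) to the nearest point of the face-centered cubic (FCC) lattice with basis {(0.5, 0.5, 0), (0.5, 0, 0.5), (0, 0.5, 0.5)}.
(-2.5, -1, 2.5)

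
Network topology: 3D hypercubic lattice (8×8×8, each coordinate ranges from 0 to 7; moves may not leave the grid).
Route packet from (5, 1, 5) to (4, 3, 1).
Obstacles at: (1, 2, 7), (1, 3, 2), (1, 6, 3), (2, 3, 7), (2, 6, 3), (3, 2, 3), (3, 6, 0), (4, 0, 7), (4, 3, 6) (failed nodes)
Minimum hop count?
7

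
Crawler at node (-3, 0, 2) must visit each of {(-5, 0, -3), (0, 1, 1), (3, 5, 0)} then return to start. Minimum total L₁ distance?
36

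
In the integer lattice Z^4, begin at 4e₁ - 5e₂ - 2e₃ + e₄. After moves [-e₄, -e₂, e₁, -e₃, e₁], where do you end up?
(6, -6, -3, 0)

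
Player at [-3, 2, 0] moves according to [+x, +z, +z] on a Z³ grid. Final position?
(-2, 2, 2)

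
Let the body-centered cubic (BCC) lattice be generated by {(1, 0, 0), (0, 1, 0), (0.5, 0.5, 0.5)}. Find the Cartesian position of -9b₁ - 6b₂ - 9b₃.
(-13.5, -10.5, -4.5)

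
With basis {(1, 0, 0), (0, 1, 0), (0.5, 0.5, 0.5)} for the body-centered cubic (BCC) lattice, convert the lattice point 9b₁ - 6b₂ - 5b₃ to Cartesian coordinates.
(6.5, -8.5, -2.5)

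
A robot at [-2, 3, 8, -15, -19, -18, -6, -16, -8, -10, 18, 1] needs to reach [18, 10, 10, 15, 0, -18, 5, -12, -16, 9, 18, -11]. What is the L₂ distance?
49.1935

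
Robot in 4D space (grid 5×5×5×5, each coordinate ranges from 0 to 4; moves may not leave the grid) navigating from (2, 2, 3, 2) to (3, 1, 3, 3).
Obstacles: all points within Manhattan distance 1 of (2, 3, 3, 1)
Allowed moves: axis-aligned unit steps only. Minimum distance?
3
(one shortest path: (2, 2, 3, 2) → (3, 2, 3, 2) → (3, 1, 3, 2) → (3, 1, 3, 3))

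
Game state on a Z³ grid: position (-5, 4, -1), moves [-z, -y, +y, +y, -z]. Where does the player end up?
(-5, 5, -3)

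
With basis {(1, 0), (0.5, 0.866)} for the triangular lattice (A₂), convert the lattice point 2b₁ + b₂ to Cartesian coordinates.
(2.5, 0.866)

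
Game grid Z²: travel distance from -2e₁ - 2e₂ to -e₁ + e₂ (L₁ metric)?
4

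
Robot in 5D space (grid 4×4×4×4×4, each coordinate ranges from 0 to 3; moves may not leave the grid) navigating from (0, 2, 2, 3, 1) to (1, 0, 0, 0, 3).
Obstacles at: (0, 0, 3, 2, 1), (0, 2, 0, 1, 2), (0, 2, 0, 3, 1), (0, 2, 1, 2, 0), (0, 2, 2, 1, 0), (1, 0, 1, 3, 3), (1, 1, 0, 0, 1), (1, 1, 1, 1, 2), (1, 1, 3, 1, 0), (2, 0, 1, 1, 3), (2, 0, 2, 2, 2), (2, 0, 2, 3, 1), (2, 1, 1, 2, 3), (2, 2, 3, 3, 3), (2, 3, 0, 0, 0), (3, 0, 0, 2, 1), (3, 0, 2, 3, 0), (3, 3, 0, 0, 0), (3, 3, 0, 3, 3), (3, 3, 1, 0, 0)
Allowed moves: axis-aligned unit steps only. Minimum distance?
10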